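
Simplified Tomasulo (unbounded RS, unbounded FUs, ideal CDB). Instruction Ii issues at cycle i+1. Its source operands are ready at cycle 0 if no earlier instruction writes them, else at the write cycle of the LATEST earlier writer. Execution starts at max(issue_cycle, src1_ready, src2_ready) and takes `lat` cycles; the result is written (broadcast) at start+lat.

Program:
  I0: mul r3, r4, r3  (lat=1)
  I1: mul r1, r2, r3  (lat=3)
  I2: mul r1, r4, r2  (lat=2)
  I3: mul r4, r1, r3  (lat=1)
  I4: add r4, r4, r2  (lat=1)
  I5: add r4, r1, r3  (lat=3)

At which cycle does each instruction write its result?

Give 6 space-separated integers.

Answer: 2 5 5 6 7 9

Derivation:
I0 mul r3: issue@1 deps=(None,None) exec_start@1 write@2
I1 mul r1: issue@2 deps=(None,0) exec_start@2 write@5
I2 mul r1: issue@3 deps=(None,None) exec_start@3 write@5
I3 mul r4: issue@4 deps=(2,0) exec_start@5 write@6
I4 add r4: issue@5 deps=(3,None) exec_start@6 write@7
I5 add r4: issue@6 deps=(2,0) exec_start@6 write@9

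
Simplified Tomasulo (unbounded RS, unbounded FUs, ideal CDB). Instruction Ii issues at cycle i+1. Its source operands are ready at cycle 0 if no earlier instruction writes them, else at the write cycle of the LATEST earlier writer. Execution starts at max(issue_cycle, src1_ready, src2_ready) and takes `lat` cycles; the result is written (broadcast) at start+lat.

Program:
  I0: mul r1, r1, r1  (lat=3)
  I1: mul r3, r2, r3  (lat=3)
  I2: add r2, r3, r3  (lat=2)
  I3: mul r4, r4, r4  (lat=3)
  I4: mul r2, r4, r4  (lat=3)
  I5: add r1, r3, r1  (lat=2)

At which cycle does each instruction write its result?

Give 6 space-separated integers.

Answer: 4 5 7 7 10 8

Derivation:
I0 mul r1: issue@1 deps=(None,None) exec_start@1 write@4
I1 mul r3: issue@2 deps=(None,None) exec_start@2 write@5
I2 add r2: issue@3 deps=(1,1) exec_start@5 write@7
I3 mul r4: issue@4 deps=(None,None) exec_start@4 write@7
I4 mul r2: issue@5 deps=(3,3) exec_start@7 write@10
I5 add r1: issue@6 deps=(1,0) exec_start@6 write@8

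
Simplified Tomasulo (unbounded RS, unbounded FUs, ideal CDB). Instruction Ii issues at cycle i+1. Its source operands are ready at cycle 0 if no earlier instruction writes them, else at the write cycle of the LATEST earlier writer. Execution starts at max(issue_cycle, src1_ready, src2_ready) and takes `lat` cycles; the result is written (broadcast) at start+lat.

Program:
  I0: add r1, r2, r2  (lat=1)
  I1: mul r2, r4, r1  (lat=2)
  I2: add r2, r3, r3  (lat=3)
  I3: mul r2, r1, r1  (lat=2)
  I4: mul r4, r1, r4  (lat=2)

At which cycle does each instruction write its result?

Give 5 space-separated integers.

Answer: 2 4 6 6 7

Derivation:
I0 add r1: issue@1 deps=(None,None) exec_start@1 write@2
I1 mul r2: issue@2 deps=(None,0) exec_start@2 write@4
I2 add r2: issue@3 deps=(None,None) exec_start@3 write@6
I3 mul r2: issue@4 deps=(0,0) exec_start@4 write@6
I4 mul r4: issue@5 deps=(0,None) exec_start@5 write@7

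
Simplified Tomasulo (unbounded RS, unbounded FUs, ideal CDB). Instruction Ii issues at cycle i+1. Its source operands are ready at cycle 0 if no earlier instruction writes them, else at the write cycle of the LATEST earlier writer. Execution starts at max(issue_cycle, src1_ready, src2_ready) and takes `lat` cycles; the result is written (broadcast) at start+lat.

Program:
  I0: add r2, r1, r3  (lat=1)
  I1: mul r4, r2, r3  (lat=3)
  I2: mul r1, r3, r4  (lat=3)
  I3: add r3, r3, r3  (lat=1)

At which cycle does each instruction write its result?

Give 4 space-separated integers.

Answer: 2 5 8 5

Derivation:
I0 add r2: issue@1 deps=(None,None) exec_start@1 write@2
I1 mul r4: issue@2 deps=(0,None) exec_start@2 write@5
I2 mul r1: issue@3 deps=(None,1) exec_start@5 write@8
I3 add r3: issue@4 deps=(None,None) exec_start@4 write@5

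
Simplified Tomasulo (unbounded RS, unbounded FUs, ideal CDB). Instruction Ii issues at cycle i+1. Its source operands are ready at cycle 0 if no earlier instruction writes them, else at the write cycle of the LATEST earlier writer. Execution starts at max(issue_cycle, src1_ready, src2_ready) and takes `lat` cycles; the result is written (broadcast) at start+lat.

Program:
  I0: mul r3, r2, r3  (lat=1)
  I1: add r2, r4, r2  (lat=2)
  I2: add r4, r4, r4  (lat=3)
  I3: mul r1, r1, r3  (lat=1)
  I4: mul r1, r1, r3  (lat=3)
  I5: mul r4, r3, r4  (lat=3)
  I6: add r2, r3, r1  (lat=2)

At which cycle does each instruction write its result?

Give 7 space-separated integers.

I0 mul r3: issue@1 deps=(None,None) exec_start@1 write@2
I1 add r2: issue@2 deps=(None,None) exec_start@2 write@4
I2 add r4: issue@3 deps=(None,None) exec_start@3 write@6
I3 mul r1: issue@4 deps=(None,0) exec_start@4 write@5
I4 mul r1: issue@5 deps=(3,0) exec_start@5 write@8
I5 mul r4: issue@6 deps=(0,2) exec_start@6 write@9
I6 add r2: issue@7 deps=(0,4) exec_start@8 write@10

Answer: 2 4 6 5 8 9 10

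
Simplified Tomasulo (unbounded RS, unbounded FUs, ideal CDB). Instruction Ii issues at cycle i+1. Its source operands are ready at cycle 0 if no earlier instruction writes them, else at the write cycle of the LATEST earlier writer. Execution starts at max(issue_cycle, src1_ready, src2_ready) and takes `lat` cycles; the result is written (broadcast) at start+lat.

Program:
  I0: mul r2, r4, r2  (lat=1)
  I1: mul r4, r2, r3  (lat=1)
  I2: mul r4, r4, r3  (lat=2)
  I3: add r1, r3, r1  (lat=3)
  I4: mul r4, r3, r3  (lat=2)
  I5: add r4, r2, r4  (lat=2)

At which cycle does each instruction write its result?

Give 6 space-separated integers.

I0 mul r2: issue@1 deps=(None,None) exec_start@1 write@2
I1 mul r4: issue@2 deps=(0,None) exec_start@2 write@3
I2 mul r4: issue@3 deps=(1,None) exec_start@3 write@5
I3 add r1: issue@4 deps=(None,None) exec_start@4 write@7
I4 mul r4: issue@5 deps=(None,None) exec_start@5 write@7
I5 add r4: issue@6 deps=(0,4) exec_start@7 write@9

Answer: 2 3 5 7 7 9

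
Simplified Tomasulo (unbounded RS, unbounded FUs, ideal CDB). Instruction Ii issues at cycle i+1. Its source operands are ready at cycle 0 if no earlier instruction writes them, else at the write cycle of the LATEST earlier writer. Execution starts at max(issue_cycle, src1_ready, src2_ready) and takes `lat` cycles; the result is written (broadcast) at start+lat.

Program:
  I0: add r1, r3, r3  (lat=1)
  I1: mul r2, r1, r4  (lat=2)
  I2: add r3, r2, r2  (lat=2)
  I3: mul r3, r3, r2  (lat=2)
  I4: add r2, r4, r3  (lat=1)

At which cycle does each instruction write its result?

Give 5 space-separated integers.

Answer: 2 4 6 8 9

Derivation:
I0 add r1: issue@1 deps=(None,None) exec_start@1 write@2
I1 mul r2: issue@2 deps=(0,None) exec_start@2 write@4
I2 add r3: issue@3 deps=(1,1) exec_start@4 write@6
I3 mul r3: issue@4 deps=(2,1) exec_start@6 write@8
I4 add r2: issue@5 deps=(None,3) exec_start@8 write@9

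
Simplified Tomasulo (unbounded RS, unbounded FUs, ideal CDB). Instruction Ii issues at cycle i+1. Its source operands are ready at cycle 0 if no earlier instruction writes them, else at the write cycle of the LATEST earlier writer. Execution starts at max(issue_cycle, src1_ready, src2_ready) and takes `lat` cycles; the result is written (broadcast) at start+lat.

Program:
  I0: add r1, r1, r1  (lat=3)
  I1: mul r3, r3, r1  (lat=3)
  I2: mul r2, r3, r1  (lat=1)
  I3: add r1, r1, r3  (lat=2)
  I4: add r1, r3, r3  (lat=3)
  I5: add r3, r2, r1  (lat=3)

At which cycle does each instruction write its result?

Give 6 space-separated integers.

I0 add r1: issue@1 deps=(None,None) exec_start@1 write@4
I1 mul r3: issue@2 deps=(None,0) exec_start@4 write@7
I2 mul r2: issue@3 deps=(1,0) exec_start@7 write@8
I3 add r1: issue@4 deps=(0,1) exec_start@7 write@9
I4 add r1: issue@5 deps=(1,1) exec_start@7 write@10
I5 add r3: issue@6 deps=(2,4) exec_start@10 write@13

Answer: 4 7 8 9 10 13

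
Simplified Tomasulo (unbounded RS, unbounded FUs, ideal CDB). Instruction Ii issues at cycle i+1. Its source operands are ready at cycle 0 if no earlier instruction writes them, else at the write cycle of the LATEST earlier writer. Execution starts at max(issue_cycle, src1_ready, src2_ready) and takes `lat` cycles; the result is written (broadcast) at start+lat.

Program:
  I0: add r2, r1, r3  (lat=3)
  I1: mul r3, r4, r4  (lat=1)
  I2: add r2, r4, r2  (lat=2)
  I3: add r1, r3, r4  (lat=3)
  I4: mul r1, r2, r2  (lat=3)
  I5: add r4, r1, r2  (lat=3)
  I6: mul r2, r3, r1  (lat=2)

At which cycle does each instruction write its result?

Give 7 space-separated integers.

I0 add r2: issue@1 deps=(None,None) exec_start@1 write@4
I1 mul r3: issue@2 deps=(None,None) exec_start@2 write@3
I2 add r2: issue@3 deps=(None,0) exec_start@4 write@6
I3 add r1: issue@4 deps=(1,None) exec_start@4 write@7
I4 mul r1: issue@5 deps=(2,2) exec_start@6 write@9
I5 add r4: issue@6 deps=(4,2) exec_start@9 write@12
I6 mul r2: issue@7 deps=(1,4) exec_start@9 write@11

Answer: 4 3 6 7 9 12 11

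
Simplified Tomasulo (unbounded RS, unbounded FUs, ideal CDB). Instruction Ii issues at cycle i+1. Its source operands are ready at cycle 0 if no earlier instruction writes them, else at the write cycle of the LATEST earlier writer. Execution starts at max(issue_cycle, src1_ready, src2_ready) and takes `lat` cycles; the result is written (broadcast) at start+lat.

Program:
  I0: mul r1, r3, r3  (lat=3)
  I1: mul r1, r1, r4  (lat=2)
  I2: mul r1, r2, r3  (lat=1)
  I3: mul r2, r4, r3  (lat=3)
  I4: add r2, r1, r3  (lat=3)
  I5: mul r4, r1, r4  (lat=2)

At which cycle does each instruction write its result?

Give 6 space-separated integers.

Answer: 4 6 4 7 8 8

Derivation:
I0 mul r1: issue@1 deps=(None,None) exec_start@1 write@4
I1 mul r1: issue@2 deps=(0,None) exec_start@4 write@6
I2 mul r1: issue@3 deps=(None,None) exec_start@3 write@4
I3 mul r2: issue@4 deps=(None,None) exec_start@4 write@7
I4 add r2: issue@5 deps=(2,None) exec_start@5 write@8
I5 mul r4: issue@6 deps=(2,None) exec_start@6 write@8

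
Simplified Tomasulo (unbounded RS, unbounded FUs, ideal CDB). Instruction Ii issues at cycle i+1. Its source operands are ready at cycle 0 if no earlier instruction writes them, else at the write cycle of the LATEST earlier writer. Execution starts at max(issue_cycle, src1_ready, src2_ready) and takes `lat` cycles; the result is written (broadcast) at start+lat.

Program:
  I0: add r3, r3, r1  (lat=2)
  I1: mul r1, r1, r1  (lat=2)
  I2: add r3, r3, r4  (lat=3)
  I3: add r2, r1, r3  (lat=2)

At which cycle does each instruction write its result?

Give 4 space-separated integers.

I0 add r3: issue@1 deps=(None,None) exec_start@1 write@3
I1 mul r1: issue@2 deps=(None,None) exec_start@2 write@4
I2 add r3: issue@3 deps=(0,None) exec_start@3 write@6
I3 add r2: issue@4 deps=(1,2) exec_start@6 write@8

Answer: 3 4 6 8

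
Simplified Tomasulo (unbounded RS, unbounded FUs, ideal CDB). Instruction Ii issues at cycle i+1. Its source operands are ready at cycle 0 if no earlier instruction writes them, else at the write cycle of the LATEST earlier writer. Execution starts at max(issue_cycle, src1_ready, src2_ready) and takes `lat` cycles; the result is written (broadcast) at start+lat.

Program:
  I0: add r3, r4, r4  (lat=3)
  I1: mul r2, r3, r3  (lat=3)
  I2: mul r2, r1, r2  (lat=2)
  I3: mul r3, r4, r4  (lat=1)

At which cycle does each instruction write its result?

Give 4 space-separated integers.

Answer: 4 7 9 5

Derivation:
I0 add r3: issue@1 deps=(None,None) exec_start@1 write@4
I1 mul r2: issue@2 deps=(0,0) exec_start@4 write@7
I2 mul r2: issue@3 deps=(None,1) exec_start@7 write@9
I3 mul r3: issue@4 deps=(None,None) exec_start@4 write@5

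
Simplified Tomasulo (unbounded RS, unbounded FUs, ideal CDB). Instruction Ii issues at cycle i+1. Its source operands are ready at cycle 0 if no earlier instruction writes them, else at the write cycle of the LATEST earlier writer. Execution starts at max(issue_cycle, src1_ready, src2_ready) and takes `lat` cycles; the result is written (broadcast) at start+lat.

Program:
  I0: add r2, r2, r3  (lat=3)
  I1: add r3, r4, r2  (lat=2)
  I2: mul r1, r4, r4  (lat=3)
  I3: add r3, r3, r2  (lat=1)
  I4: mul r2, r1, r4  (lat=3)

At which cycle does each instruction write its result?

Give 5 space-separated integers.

Answer: 4 6 6 7 9

Derivation:
I0 add r2: issue@1 deps=(None,None) exec_start@1 write@4
I1 add r3: issue@2 deps=(None,0) exec_start@4 write@6
I2 mul r1: issue@3 deps=(None,None) exec_start@3 write@6
I3 add r3: issue@4 deps=(1,0) exec_start@6 write@7
I4 mul r2: issue@5 deps=(2,None) exec_start@6 write@9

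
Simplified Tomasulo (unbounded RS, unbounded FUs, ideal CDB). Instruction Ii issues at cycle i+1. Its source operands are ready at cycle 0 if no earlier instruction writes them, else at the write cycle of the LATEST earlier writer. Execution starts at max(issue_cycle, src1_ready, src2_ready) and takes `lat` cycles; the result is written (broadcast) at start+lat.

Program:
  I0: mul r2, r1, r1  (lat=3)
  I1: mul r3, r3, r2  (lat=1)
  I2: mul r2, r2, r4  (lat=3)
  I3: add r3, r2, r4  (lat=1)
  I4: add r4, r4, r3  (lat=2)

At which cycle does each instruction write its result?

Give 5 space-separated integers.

Answer: 4 5 7 8 10

Derivation:
I0 mul r2: issue@1 deps=(None,None) exec_start@1 write@4
I1 mul r3: issue@2 deps=(None,0) exec_start@4 write@5
I2 mul r2: issue@3 deps=(0,None) exec_start@4 write@7
I3 add r3: issue@4 deps=(2,None) exec_start@7 write@8
I4 add r4: issue@5 deps=(None,3) exec_start@8 write@10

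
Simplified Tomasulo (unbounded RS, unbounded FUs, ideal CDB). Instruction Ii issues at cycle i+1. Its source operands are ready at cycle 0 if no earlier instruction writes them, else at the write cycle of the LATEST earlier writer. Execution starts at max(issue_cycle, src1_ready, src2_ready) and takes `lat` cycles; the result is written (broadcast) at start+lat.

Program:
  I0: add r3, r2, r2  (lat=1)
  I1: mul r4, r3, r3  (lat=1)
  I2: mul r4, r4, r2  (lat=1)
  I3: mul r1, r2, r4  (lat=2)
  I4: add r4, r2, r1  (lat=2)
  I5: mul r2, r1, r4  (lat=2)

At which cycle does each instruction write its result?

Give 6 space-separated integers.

Answer: 2 3 4 6 8 10

Derivation:
I0 add r3: issue@1 deps=(None,None) exec_start@1 write@2
I1 mul r4: issue@2 deps=(0,0) exec_start@2 write@3
I2 mul r4: issue@3 deps=(1,None) exec_start@3 write@4
I3 mul r1: issue@4 deps=(None,2) exec_start@4 write@6
I4 add r4: issue@5 deps=(None,3) exec_start@6 write@8
I5 mul r2: issue@6 deps=(3,4) exec_start@8 write@10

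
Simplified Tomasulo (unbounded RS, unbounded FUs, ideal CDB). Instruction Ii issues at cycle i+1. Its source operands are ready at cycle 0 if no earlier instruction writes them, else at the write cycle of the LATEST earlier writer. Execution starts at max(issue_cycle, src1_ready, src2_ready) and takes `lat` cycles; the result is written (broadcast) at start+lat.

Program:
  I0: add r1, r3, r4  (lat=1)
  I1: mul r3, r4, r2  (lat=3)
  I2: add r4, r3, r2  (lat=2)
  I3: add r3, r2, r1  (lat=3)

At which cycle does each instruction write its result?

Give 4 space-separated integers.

I0 add r1: issue@1 deps=(None,None) exec_start@1 write@2
I1 mul r3: issue@2 deps=(None,None) exec_start@2 write@5
I2 add r4: issue@3 deps=(1,None) exec_start@5 write@7
I3 add r3: issue@4 deps=(None,0) exec_start@4 write@7

Answer: 2 5 7 7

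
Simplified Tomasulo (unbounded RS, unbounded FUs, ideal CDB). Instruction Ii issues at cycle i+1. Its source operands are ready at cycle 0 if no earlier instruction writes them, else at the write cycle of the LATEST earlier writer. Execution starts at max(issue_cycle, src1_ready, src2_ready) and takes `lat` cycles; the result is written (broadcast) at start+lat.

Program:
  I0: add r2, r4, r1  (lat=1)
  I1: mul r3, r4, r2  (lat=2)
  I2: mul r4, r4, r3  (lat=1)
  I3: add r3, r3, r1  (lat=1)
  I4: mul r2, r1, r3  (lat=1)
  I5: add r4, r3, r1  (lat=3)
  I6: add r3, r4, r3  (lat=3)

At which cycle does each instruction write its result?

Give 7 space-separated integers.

Answer: 2 4 5 5 6 9 12

Derivation:
I0 add r2: issue@1 deps=(None,None) exec_start@1 write@2
I1 mul r3: issue@2 deps=(None,0) exec_start@2 write@4
I2 mul r4: issue@3 deps=(None,1) exec_start@4 write@5
I3 add r3: issue@4 deps=(1,None) exec_start@4 write@5
I4 mul r2: issue@5 deps=(None,3) exec_start@5 write@6
I5 add r4: issue@6 deps=(3,None) exec_start@6 write@9
I6 add r3: issue@7 deps=(5,3) exec_start@9 write@12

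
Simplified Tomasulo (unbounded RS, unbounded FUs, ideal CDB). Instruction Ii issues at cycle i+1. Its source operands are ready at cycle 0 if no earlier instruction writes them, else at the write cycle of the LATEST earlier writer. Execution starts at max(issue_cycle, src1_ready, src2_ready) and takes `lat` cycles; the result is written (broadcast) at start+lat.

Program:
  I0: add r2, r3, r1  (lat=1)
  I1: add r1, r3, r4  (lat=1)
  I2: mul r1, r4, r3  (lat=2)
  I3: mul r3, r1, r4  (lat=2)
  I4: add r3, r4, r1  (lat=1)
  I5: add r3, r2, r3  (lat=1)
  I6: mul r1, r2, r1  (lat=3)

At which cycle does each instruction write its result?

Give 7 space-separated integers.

Answer: 2 3 5 7 6 7 10

Derivation:
I0 add r2: issue@1 deps=(None,None) exec_start@1 write@2
I1 add r1: issue@2 deps=(None,None) exec_start@2 write@3
I2 mul r1: issue@3 deps=(None,None) exec_start@3 write@5
I3 mul r3: issue@4 deps=(2,None) exec_start@5 write@7
I4 add r3: issue@5 deps=(None,2) exec_start@5 write@6
I5 add r3: issue@6 deps=(0,4) exec_start@6 write@7
I6 mul r1: issue@7 deps=(0,2) exec_start@7 write@10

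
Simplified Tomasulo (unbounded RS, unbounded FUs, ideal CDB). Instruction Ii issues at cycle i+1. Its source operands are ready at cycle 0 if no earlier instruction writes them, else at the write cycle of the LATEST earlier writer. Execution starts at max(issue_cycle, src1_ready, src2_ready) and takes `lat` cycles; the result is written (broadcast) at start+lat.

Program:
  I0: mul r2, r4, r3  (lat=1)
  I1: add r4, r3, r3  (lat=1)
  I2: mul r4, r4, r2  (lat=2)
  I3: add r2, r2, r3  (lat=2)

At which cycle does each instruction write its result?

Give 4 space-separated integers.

I0 mul r2: issue@1 deps=(None,None) exec_start@1 write@2
I1 add r4: issue@2 deps=(None,None) exec_start@2 write@3
I2 mul r4: issue@3 deps=(1,0) exec_start@3 write@5
I3 add r2: issue@4 deps=(0,None) exec_start@4 write@6

Answer: 2 3 5 6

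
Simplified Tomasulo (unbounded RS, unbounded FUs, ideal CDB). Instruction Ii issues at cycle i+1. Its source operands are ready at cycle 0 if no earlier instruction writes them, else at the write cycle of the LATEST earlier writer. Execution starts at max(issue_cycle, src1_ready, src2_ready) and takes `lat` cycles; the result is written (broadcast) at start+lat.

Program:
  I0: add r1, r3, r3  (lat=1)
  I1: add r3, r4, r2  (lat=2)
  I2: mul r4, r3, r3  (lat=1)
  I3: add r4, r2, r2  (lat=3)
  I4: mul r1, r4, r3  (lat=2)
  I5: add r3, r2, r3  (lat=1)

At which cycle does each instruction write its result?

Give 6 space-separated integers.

Answer: 2 4 5 7 9 7

Derivation:
I0 add r1: issue@1 deps=(None,None) exec_start@1 write@2
I1 add r3: issue@2 deps=(None,None) exec_start@2 write@4
I2 mul r4: issue@3 deps=(1,1) exec_start@4 write@5
I3 add r4: issue@4 deps=(None,None) exec_start@4 write@7
I4 mul r1: issue@5 deps=(3,1) exec_start@7 write@9
I5 add r3: issue@6 deps=(None,1) exec_start@6 write@7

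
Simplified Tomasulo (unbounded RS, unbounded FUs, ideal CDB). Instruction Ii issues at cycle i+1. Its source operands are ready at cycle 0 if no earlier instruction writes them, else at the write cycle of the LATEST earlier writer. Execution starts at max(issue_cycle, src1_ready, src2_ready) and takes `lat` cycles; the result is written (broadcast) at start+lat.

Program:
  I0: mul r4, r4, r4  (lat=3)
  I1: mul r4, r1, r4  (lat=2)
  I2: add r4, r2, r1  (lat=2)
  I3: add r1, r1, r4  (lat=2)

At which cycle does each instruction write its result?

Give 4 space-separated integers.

I0 mul r4: issue@1 deps=(None,None) exec_start@1 write@4
I1 mul r4: issue@2 deps=(None,0) exec_start@4 write@6
I2 add r4: issue@3 deps=(None,None) exec_start@3 write@5
I3 add r1: issue@4 deps=(None,2) exec_start@5 write@7

Answer: 4 6 5 7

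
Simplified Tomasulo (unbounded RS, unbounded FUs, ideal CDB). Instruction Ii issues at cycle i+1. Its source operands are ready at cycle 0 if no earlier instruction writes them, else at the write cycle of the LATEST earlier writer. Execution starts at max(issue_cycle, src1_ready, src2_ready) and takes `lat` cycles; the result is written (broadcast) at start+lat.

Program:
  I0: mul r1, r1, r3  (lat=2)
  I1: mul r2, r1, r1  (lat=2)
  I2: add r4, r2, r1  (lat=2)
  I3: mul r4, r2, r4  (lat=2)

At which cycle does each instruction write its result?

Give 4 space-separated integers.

Answer: 3 5 7 9

Derivation:
I0 mul r1: issue@1 deps=(None,None) exec_start@1 write@3
I1 mul r2: issue@2 deps=(0,0) exec_start@3 write@5
I2 add r4: issue@3 deps=(1,0) exec_start@5 write@7
I3 mul r4: issue@4 deps=(1,2) exec_start@7 write@9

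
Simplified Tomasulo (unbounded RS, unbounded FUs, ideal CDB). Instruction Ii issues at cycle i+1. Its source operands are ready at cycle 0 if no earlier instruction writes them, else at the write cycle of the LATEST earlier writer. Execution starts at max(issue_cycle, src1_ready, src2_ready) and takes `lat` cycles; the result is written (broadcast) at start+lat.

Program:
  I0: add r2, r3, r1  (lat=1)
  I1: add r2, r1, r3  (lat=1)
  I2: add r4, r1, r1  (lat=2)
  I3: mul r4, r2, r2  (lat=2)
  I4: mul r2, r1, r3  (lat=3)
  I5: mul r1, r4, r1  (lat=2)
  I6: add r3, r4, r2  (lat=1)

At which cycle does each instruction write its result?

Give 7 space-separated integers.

I0 add r2: issue@1 deps=(None,None) exec_start@1 write@2
I1 add r2: issue@2 deps=(None,None) exec_start@2 write@3
I2 add r4: issue@3 deps=(None,None) exec_start@3 write@5
I3 mul r4: issue@4 deps=(1,1) exec_start@4 write@6
I4 mul r2: issue@5 deps=(None,None) exec_start@5 write@8
I5 mul r1: issue@6 deps=(3,None) exec_start@6 write@8
I6 add r3: issue@7 deps=(3,4) exec_start@8 write@9

Answer: 2 3 5 6 8 8 9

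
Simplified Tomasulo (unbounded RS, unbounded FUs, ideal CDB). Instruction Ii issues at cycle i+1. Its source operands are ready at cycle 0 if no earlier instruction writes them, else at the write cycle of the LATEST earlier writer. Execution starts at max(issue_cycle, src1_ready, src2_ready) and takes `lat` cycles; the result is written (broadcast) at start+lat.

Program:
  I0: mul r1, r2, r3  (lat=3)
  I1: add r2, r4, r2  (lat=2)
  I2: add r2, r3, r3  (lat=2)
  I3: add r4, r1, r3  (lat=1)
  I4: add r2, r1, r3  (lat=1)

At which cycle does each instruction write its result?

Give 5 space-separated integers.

I0 mul r1: issue@1 deps=(None,None) exec_start@1 write@4
I1 add r2: issue@2 deps=(None,None) exec_start@2 write@4
I2 add r2: issue@3 deps=(None,None) exec_start@3 write@5
I3 add r4: issue@4 deps=(0,None) exec_start@4 write@5
I4 add r2: issue@5 deps=(0,None) exec_start@5 write@6

Answer: 4 4 5 5 6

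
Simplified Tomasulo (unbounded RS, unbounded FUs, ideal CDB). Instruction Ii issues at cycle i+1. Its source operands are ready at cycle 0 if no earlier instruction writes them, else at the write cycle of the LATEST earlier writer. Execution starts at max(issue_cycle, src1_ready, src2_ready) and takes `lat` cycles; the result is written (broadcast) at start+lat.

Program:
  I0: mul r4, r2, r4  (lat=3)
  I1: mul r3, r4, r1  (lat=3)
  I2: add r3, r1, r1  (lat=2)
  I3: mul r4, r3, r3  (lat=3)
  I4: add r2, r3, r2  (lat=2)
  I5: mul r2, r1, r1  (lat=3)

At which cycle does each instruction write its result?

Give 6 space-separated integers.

Answer: 4 7 5 8 7 9

Derivation:
I0 mul r4: issue@1 deps=(None,None) exec_start@1 write@4
I1 mul r3: issue@2 deps=(0,None) exec_start@4 write@7
I2 add r3: issue@3 deps=(None,None) exec_start@3 write@5
I3 mul r4: issue@4 deps=(2,2) exec_start@5 write@8
I4 add r2: issue@5 deps=(2,None) exec_start@5 write@7
I5 mul r2: issue@6 deps=(None,None) exec_start@6 write@9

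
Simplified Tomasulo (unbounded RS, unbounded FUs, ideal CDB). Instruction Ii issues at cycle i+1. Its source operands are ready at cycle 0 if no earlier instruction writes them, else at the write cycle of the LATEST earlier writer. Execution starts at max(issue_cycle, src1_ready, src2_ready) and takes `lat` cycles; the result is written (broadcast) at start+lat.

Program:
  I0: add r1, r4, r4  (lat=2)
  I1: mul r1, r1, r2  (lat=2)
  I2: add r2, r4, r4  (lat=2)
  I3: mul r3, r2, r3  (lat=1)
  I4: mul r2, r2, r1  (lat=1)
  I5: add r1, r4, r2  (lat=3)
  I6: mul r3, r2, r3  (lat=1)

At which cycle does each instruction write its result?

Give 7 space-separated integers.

Answer: 3 5 5 6 6 9 8

Derivation:
I0 add r1: issue@1 deps=(None,None) exec_start@1 write@3
I1 mul r1: issue@2 deps=(0,None) exec_start@3 write@5
I2 add r2: issue@3 deps=(None,None) exec_start@3 write@5
I3 mul r3: issue@4 deps=(2,None) exec_start@5 write@6
I4 mul r2: issue@5 deps=(2,1) exec_start@5 write@6
I5 add r1: issue@6 deps=(None,4) exec_start@6 write@9
I6 mul r3: issue@7 deps=(4,3) exec_start@7 write@8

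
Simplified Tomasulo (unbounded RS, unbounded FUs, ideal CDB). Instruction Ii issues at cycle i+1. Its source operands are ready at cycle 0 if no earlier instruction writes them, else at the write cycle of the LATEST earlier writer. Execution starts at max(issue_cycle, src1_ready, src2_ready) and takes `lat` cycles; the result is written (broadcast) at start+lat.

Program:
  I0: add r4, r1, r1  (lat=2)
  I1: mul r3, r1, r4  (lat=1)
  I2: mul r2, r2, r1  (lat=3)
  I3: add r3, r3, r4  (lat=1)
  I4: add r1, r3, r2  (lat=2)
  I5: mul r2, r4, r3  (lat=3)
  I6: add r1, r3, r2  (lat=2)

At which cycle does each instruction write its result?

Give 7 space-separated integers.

I0 add r4: issue@1 deps=(None,None) exec_start@1 write@3
I1 mul r3: issue@2 deps=(None,0) exec_start@3 write@4
I2 mul r2: issue@3 deps=(None,None) exec_start@3 write@6
I3 add r3: issue@4 deps=(1,0) exec_start@4 write@5
I4 add r1: issue@5 deps=(3,2) exec_start@6 write@8
I5 mul r2: issue@6 deps=(0,3) exec_start@6 write@9
I6 add r1: issue@7 deps=(3,5) exec_start@9 write@11

Answer: 3 4 6 5 8 9 11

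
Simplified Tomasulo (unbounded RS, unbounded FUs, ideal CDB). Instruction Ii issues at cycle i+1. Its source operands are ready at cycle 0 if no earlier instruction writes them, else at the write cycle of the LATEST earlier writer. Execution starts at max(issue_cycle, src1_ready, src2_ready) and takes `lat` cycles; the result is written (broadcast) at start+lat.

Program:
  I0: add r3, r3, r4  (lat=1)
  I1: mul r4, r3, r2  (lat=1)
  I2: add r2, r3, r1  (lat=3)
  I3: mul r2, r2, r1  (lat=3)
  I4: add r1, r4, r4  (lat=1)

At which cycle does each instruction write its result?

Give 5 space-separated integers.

Answer: 2 3 6 9 6

Derivation:
I0 add r3: issue@1 deps=(None,None) exec_start@1 write@2
I1 mul r4: issue@2 deps=(0,None) exec_start@2 write@3
I2 add r2: issue@3 deps=(0,None) exec_start@3 write@6
I3 mul r2: issue@4 deps=(2,None) exec_start@6 write@9
I4 add r1: issue@5 deps=(1,1) exec_start@5 write@6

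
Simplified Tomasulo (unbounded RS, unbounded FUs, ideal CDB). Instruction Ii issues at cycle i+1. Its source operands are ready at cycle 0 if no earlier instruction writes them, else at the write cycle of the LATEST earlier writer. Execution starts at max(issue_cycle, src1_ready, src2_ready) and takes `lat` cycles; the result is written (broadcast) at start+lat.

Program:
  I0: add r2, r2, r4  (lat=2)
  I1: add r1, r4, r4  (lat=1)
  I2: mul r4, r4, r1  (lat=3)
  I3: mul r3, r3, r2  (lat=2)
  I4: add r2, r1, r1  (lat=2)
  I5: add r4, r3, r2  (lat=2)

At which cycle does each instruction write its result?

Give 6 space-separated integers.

Answer: 3 3 6 6 7 9

Derivation:
I0 add r2: issue@1 deps=(None,None) exec_start@1 write@3
I1 add r1: issue@2 deps=(None,None) exec_start@2 write@3
I2 mul r4: issue@3 deps=(None,1) exec_start@3 write@6
I3 mul r3: issue@4 deps=(None,0) exec_start@4 write@6
I4 add r2: issue@5 deps=(1,1) exec_start@5 write@7
I5 add r4: issue@6 deps=(3,4) exec_start@7 write@9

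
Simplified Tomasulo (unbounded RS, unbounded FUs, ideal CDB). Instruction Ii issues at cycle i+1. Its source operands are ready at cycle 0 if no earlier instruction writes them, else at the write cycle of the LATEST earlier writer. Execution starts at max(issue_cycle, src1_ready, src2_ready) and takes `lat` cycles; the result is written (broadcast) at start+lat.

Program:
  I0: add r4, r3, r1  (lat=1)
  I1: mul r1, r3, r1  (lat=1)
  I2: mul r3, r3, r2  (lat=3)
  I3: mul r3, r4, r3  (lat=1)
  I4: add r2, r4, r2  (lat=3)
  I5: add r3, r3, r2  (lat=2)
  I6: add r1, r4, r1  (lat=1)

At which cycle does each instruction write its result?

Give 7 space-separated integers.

I0 add r4: issue@1 deps=(None,None) exec_start@1 write@2
I1 mul r1: issue@2 deps=(None,None) exec_start@2 write@3
I2 mul r3: issue@3 deps=(None,None) exec_start@3 write@6
I3 mul r3: issue@4 deps=(0,2) exec_start@6 write@7
I4 add r2: issue@5 deps=(0,None) exec_start@5 write@8
I5 add r3: issue@6 deps=(3,4) exec_start@8 write@10
I6 add r1: issue@7 deps=(0,1) exec_start@7 write@8

Answer: 2 3 6 7 8 10 8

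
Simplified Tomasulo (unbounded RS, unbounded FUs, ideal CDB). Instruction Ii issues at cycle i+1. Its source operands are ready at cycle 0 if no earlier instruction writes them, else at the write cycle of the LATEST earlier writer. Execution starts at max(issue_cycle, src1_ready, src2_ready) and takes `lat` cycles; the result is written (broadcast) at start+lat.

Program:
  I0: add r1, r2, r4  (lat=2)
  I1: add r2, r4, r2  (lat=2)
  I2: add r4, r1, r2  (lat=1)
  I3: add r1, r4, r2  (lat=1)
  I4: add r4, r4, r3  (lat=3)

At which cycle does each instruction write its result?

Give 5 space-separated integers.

I0 add r1: issue@1 deps=(None,None) exec_start@1 write@3
I1 add r2: issue@2 deps=(None,None) exec_start@2 write@4
I2 add r4: issue@3 deps=(0,1) exec_start@4 write@5
I3 add r1: issue@4 deps=(2,1) exec_start@5 write@6
I4 add r4: issue@5 deps=(2,None) exec_start@5 write@8

Answer: 3 4 5 6 8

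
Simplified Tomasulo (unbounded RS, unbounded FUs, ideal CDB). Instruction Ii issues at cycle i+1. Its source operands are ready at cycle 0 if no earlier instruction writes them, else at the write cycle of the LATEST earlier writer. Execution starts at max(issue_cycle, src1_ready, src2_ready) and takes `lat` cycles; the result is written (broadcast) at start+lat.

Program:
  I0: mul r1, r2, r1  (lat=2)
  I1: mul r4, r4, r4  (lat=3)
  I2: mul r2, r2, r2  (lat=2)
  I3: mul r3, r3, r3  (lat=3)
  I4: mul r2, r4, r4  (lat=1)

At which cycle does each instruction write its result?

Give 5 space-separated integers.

I0 mul r1: issue@1 deps=(None,None) exec_start@1 write@3
I1 mul r4: issue@2 deps=(None,None) exec_start@2 write@5
I2 mul r2: issue@3 deps=(None,None) exec_start@3 write@5
I3 mul r3: issue@4 deps=(None,None) exec_start@4 write@7
I4 mul r2: issue@5 deps=(1,1) exec_start@5 write@6

Answer: 3 5 5 7 6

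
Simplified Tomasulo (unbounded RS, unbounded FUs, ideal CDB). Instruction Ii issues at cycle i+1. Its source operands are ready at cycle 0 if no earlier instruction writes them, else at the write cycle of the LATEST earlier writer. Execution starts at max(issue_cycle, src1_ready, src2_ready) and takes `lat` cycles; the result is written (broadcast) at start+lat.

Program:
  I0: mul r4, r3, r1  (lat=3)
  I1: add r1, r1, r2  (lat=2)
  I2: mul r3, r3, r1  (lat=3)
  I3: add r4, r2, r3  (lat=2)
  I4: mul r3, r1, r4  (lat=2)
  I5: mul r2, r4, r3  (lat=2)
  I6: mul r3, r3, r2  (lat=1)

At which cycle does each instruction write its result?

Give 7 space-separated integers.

Answer: 4 4 7 9 11 13 14

Derivation:
I0 mul r4: issue@1 deps=(None,None) exec_start@1 write@4
I1 add r1: issue@2 deps=(None,None) exec_start@2 write@4
I2 mul r3: issue@3 deps=(None,1) exec_start@4 write@7
I3 add r4: issue@4 deps=(None,2) exec_start@7 write@9
I4 mul r3: issue@5 deps=(1,3) exec_start@9 write@11
I5 mul r2: issue@6 deps=(3,4) exec_start@11 write@13
I6 mul r3: issue@7 deps=(4,5) exec_start@13 write@14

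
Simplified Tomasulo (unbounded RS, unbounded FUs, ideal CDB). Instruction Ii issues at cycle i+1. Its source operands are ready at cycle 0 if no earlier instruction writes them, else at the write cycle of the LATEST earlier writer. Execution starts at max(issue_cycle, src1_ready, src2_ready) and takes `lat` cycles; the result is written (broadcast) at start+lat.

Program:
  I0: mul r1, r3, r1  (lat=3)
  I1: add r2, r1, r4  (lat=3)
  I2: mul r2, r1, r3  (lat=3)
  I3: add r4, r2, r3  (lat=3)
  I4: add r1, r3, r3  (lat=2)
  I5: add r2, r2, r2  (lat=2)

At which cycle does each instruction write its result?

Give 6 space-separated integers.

I0 mul r1: issue@1 deps=(None,None) exec_start@1 write@4
I1 add r2: issue@2 deps=(0,None) exec_start@4 write@7
I2 mul r2: issue@3 deps=(0,None) exec_start@4 write@7
I3 add r4: issue@4 deps=(2,None) exec_start@7 write@10
I4 add r1: issue@5 deps=(None,None) exec_start@5 write@7
I5 add r2: issue@6 deps=(2,2) exec_start@7 write@9

Answer: 4 7 7 10 7 9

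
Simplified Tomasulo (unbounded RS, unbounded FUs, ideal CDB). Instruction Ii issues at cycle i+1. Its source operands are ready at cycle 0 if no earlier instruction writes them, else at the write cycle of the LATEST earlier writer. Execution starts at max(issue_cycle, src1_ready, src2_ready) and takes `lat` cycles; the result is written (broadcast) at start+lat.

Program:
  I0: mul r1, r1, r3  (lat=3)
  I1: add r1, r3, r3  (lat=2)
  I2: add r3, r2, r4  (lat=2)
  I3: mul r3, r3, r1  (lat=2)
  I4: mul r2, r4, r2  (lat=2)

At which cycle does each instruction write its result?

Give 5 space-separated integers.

Answer: 4 4 5 7 7

Derivation:
I0 mul r1: issue@1 deps=(None,None) exec_start@1 write@4
I1 add r1: issue@2 deps=(None,None) exec_start@2 write@4
I2 add r3: issue@3 deps=(None,None) exec_start@3 write@5
I3 mul r3: issue@4 deps=(2,1) exec_start@5 write@7
I4 mul r2: issue@5 deps=(None,None) exec_start@5 write@7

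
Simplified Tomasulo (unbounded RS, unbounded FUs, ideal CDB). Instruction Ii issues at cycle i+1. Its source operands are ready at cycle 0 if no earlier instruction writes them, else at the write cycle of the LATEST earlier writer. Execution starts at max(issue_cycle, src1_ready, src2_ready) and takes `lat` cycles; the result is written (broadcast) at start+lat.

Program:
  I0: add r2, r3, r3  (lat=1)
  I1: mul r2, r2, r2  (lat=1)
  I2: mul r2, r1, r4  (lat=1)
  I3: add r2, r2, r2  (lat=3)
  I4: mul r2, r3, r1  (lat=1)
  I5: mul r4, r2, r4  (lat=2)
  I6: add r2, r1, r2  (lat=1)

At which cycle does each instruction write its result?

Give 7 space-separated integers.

I0 add r2: issue@1 deps=(None,None) exec_start@1 write@2
I1 mul r2: issue@2 deps=(0,0) exec_start@2 write@3
I2 mul r2: issue@3 deps=(None,None) exec_start@3 write@4
I3 add r2: issue@4 deps=(2,2) exec_start@4 write@7
I4 mul r2: issue@5 deps=(None,None) exec_start@5 write@6
I5 mul r4: issue@6 deps=(4,None) exec_start@6 write@8
I6 add r2: issue@7 deps=(None,4) exec_start@7 write@8

Answer: 2 3 4 7 6 8 8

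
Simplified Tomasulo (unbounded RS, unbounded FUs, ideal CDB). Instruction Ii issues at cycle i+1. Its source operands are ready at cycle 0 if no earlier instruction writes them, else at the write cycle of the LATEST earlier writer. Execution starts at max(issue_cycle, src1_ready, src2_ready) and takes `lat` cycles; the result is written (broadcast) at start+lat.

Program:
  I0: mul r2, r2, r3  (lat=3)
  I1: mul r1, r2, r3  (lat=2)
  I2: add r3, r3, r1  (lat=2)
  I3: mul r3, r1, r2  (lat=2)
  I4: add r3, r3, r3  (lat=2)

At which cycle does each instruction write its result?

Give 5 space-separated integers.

I0 mul r2: issue@1 deps=(None,None) exec_start@1 write@4
I1 mul r1: issue@2 deps=(0,None) exec_start@4 write@6
I2 add r3: issue@3 deps=(None,1) exec_start@6 write@8
I3 mul r3: issue@4 deps=(1,0) exec_start@6 write@8
I4 add r3: issue@5 deps=(3,3) exec_start@8 write@10

Answer: 4 6 8 8 10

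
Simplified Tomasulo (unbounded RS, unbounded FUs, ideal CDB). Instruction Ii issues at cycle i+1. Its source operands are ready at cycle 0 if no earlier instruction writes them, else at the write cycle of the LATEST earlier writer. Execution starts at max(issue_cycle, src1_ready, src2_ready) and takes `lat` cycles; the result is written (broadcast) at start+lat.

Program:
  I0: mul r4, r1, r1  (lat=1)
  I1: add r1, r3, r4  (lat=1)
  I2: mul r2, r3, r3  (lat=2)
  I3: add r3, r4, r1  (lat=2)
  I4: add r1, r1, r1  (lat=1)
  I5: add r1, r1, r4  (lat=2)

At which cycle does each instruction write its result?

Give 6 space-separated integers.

Answer: 2 3 5 6 6 8

Derivation:
I0 mul r4: issue@1 deps=(None,None) exec_start@1 write@2
I1 add r1: issue@2 deps=(None,0) exec_start@2 write@3
I2 mul r2: issue@3 deps=(None,None) exec_start@3 write@5
I3 add r3: issue@4 deps=(0,1) exec_start@4 write@6
I4 add r1: issue@5 deps=(1,1) exec_start@5 write@6
I5 add r1: issue@6 deps=(4,0) exec_start@6 write@8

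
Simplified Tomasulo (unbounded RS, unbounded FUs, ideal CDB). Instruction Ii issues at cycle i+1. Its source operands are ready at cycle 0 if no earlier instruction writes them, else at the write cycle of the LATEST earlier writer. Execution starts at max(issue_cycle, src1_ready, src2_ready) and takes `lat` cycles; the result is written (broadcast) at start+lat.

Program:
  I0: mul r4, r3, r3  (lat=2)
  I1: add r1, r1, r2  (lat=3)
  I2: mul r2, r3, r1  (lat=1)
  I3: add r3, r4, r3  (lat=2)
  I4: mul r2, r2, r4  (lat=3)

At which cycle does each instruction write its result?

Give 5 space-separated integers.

Answer: 3 5 6 6 9

Derivation:
I0 mul r4: issue@1 deps=(None,None) exec_start@1 write@3
I1 add r1: issue@2 deps=(None,None) exec_start@2 write@5
I2 mul r2: issue@3 deps=(None,1) exec_start@5 write@6
I3 add r3: issue@4 deps=(0,None) exec_start@4 write@6
I4 mul r2: issue@5 deps=(2,0) exec_start@6 write@9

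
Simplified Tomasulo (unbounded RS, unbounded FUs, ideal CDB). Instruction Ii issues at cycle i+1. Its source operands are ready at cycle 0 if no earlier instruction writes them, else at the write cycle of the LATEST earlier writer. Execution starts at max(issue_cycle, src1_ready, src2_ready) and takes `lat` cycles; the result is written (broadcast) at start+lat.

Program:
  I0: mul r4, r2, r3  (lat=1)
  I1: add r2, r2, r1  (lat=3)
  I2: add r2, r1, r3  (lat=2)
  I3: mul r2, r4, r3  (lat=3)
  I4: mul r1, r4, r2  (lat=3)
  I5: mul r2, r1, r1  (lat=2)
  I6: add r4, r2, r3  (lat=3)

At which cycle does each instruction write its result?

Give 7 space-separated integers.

I0 mul r4: issue@1 deps=(None,None) exec_start@1 write@2
I1 add r2: issue@2 deps=(None,None) exec_start@2 write@5
I2 add r2: issue@3 deps=(None,None) exec_start@3 write@5
I3 mul r2: issue@4 deps=(0,None) exec_start@4 write@7
I4 mul r1: issue@5 deps=(0,3) exec_start@7 write@10
I5 mul r2: issue@6 deps=(4,4) exec_start@10 write@12
I6 add r4: issue@7 deps=(5,None) exec_start@12 write@15

Answer: 2 5 5 7 10 12 15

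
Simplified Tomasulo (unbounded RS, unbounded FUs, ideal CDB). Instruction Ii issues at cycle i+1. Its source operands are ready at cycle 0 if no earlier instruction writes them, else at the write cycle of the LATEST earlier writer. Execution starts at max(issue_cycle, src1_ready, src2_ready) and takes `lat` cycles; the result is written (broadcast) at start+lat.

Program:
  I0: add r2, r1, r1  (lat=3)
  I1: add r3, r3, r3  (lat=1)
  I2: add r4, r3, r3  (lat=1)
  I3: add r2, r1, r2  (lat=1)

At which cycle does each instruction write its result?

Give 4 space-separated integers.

I0 add r2: issue@1 deps=(None,None) exec_start@1 write@4
I1 add r3: issue@2 deps=(None,None) exec_start@2 write@3
I2 add r4: issue@3 deps=(1,1) exec_start@3 write@4
I3 add r2: issue@4 deps=(None,0) exec_start@4 write@5

Answer: 4 3 4 5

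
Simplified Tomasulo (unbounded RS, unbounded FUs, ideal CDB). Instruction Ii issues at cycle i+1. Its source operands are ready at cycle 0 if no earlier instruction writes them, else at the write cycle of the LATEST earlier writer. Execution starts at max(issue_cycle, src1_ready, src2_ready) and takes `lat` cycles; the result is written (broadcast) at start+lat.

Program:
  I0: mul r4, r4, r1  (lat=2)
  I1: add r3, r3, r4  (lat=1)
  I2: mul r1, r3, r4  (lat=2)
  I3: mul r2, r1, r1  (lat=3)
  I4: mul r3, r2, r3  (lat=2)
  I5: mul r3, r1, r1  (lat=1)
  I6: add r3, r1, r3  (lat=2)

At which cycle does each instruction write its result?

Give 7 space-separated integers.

I0 mul r4: issue@1 deps=(None,None) exec_start@1 write@3
I1 add r3: issue@2 deps=(None,0) exec_start@3 write@4
I2 mul r1: issue@3 deps=(1,0) exec_start@4 write@6
I3 mul r2: issue@4 deps=(2,2) exec_start@6 write@9
I4 mul r3: issue@5 deps=(3,1) exec_start@9 write@11
I5 mul r3: issue@6 deps=(2,2) exec_start@6 write@7
I6 add r3: issue@7 deps=(2,5) exec_start@7 write@9

Answer: 3 4 6 9 11 7 9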